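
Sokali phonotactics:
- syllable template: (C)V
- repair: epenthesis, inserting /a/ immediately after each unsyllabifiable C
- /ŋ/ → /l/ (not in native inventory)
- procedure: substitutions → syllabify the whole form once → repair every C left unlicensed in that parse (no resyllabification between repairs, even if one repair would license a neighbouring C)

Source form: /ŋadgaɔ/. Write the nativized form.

ladagaɔ

Substitution: /ŋ/ → /l/, giving /ladgaɔ/.
Syllabifying with onset maximization leaves /d/ stranded (no codas are permitted; onsets are limited to one consonant).
Inserting the epenthetic vowel yields /d/ → /da/.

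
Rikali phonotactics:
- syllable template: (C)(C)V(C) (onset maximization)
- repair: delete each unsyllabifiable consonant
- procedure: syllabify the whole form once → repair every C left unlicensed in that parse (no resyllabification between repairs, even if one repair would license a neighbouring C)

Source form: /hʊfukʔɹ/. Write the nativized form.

hʊfuk

The consonants /ʔ/, /ɹ/ cannot be parsed into a legal (C)(C)V(C) syllable (at most one coda consonant is licensed; onsets may contain at most 2 consonants).
Deletion applies to /ʔ/, /ɹ/.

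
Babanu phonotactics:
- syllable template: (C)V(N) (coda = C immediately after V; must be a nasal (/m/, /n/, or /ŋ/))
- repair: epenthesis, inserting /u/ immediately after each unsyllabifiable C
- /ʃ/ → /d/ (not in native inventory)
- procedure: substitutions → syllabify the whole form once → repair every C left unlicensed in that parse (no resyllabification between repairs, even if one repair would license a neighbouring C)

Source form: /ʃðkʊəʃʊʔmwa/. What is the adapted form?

duðukʊədʊʔumuwa

Substitution: /ʃ/ → /d/, giving /dðkʊədʊʔmwa/.
The consonants /d/, /ð/, /ʔ/, /m/ cannot be parsed into a legal (C)V(N) syllable (only a nasal (/m/, /n/, or /ŋ/) is licensed in coda position; onsets are limited to one consonant).
Inserting the epenthetic vowel yields /d/ → /du/, /ð/ → /ðu/, /ʔ/ → /ʔu/, /m/ → /mu/.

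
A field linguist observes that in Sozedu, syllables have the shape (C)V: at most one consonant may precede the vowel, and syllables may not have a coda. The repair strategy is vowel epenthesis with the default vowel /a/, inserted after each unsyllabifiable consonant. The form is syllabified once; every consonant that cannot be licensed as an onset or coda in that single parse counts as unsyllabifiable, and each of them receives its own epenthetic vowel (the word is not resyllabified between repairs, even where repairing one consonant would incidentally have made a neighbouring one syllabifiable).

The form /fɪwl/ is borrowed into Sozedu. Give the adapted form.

fɪwala

The consonants /w/, /l/ cannot be parsed into a legal (C)V syllable (no codas are permitted; onsets are limited to one consonant).
Epenthesis after each stranded consonant: /w/ → /wa/, /l/ → /la/.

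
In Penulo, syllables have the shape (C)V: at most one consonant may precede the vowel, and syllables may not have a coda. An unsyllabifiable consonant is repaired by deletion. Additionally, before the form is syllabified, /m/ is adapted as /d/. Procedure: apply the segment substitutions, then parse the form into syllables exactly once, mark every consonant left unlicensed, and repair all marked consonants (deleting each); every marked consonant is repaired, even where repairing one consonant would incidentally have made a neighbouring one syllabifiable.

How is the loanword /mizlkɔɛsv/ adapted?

dikɔɛ

Substitution: /m/ → /d/, giving /dizlkɔɛsv/.
Syllabifying with onset maximization leaves /z/, /l/, /s/, /v/ stranded (no codas are permitted; onsets are limited to one consonant).
Deletion applies to /z/, /l/, /s/, /v/.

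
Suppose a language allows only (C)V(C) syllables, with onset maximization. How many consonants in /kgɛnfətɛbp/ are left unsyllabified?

Syllabifying with onset maximization leaves /k/, /p/ stranded (at most one coda consonant is licensed; onsets are limited to one consonant).

2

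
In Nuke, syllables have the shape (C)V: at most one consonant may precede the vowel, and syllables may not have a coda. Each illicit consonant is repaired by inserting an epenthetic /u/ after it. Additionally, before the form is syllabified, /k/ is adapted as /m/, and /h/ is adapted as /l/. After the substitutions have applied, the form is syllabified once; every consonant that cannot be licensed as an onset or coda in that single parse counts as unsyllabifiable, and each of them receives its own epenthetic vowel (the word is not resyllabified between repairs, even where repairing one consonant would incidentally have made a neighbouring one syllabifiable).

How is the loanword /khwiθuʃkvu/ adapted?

Substitution: /k/ → /m/, /h/ → /l/, giving /mlwiθuʃmvu/.
Syllabifying with onset maximization leaves /m/, /l/, /ʃ/, /m/ stranded (no codas are permitted; onsets are limited to one consonant).
Epenthesis after each stranded consonant: /m/ → /mu/, /l/ → /lu/, /ʃ/ → /ʃu/, /m/ → /mu/.

muluwiθuʃumuvu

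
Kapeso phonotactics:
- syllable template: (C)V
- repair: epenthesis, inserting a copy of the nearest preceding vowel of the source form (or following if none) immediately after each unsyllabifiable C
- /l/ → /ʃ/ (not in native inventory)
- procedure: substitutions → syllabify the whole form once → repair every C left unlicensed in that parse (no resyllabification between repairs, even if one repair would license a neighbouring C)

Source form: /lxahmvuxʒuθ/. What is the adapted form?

Substitution: /l/ → /ʃ/, giving /ʃxahmvuxʒuθ/.
Under (C)V, the unsyllabifiable consonants are /ʃ/, /h/, /m/, /x/, /θ/ (no codas are permitted; onsets are limited to one consonant).
Inserting the epenthetic vowel yields /ʃ/ → /ʃa/, /h/ → /ha/, /m/ → /ma/, /x/ → /xu/, /θ/ → /θu/.

ʃaxahamavuxuʒuθu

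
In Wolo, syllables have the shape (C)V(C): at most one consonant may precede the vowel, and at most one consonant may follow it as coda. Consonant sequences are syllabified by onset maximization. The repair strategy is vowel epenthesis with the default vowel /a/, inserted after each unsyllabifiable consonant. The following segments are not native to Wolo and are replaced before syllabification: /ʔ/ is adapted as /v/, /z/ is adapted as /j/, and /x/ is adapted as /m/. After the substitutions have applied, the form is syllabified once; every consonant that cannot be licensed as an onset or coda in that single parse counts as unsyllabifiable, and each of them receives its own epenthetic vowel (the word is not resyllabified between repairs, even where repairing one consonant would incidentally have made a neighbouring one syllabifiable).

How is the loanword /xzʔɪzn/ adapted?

majavɪjna

Substitution: /x/ → /m/, /z/ → /j/, /ʔ/ → /v/, giving /mjvɪjn/.
Syllabifying with onset maximization leaves /m/, /j/, /n/ stranded (at most one coda consonant is licensed; onsets are limited to one consonant).
Each unlicensed consonant becomes the onset of a new syllable: /m/ → /ma/, /j/ → /ja/, /n/ → /na/.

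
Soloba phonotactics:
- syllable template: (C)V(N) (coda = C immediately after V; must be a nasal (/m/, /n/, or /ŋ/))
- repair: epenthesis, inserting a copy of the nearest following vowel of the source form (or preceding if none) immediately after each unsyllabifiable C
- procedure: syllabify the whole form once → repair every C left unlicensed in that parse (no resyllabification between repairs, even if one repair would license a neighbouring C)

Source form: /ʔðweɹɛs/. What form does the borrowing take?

ʔeðeweɹɛsɛ

The consonants /ʔ/, /ð/, /s/ cannot be parsed into a legal (C)V(N) syllable (only a nasal (/m/, /n/, or /ŋ/) is licensed in coda position; onsets are limited to one consonant).
Inserting the epenthetic vowel yields /ʔ/ → /ʔe/, /ð/ → /ðe/, /s/ → /sɛ/.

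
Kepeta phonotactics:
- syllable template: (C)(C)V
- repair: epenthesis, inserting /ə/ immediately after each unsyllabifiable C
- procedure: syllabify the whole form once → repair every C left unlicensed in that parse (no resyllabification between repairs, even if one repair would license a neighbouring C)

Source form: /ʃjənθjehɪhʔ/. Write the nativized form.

ʃjənəθjehɪhəʔə

Syllabifying with onset maximization leaves /n/, /h/, /ʔ/ stranded (no codas are permitted; onsets may contain at most 2 consonants).
Each unlicensed consonant becomes the onset of a new syllable: /n/ → /nə/, /h/ → /hə/, /ʔ/ → /ʔə/.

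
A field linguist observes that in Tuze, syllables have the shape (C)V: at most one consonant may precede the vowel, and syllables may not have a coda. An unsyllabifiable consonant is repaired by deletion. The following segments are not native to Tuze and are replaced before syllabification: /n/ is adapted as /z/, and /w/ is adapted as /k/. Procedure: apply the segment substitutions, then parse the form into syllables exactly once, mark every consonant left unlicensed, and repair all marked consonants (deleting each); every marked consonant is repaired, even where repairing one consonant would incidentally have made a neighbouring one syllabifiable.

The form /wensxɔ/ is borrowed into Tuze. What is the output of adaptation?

Substitution: /w/ → /k/, /n/ → /z/, giving /kezsxɔ/.
Syllabifying with onset maximization leaves /z/, /s/ stranded (no codas are permitted; onsets are limited to one consonant).
Each unlicensed consonant is deleted: /z/, /s/.

kexɔ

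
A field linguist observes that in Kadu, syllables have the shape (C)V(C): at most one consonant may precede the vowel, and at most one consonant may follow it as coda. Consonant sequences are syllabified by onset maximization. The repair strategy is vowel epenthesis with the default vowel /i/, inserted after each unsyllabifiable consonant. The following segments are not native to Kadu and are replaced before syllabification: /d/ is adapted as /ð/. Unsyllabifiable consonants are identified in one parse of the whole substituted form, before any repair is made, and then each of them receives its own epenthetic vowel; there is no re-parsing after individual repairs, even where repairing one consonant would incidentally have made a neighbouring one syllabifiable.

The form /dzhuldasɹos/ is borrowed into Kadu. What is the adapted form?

Substitution: /d/ → /ð/, giving /ðzhulðasɹos/.
The consonants /ð/, /z/ cannot be parsed into a legal (C)V(C) syllable (at most one coda consonant is licensed; onsets are limited to one consonant).
Each unlicensed consonant becomes the onset of a new syllable: /ð/ → /ði/, /z/ → /zi/.

ðizihulðasɹos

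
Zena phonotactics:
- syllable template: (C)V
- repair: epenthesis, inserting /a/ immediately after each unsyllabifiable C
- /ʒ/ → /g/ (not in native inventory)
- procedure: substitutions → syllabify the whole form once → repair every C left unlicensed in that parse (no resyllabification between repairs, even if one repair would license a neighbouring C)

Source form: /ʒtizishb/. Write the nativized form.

Substitution: /ʒ/ → /g/, giving /gtizishb/.
The consonants /g/, /s/, /h/, /b/ cannot be parsed into a legal (C)V syllable (no codas are permitted; onsets are limited to one consonant).
Each unlicensed consonant becomes the onset of a new syllable: /g/ → /ga/, /s/ → /sa/, /h/ → /ha/, /b/ → /ba/.

gatizisahaba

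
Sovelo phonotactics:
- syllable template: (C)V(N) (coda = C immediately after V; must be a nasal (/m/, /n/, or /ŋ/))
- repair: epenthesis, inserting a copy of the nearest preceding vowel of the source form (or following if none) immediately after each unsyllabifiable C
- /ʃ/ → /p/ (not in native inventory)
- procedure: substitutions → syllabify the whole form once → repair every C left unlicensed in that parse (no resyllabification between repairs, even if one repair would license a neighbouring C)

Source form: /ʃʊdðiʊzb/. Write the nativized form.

Substitution: /ʃ/ → /p/, giving /pʊdðiʊzb/.
The consonants /d/, /z/, /b/ cannot be parsed into a legal (C)V(N) syllable (only a nasal (/m/, /n/, or /ŋ/) is licensed in coda position; onsets are limited to one consonant).
Inserting the epenthetic vowel yields /d/ → /dʊ/, /z/ → /zʊ/, /b/ → /bʊ/.

pʊdʊðiʊzʊbʊ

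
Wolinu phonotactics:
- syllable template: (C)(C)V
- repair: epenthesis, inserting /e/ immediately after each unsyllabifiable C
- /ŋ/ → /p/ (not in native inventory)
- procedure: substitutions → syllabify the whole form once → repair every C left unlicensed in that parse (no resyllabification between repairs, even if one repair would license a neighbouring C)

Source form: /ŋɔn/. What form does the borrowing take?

pɔne

Substitution: /ŋ/ → /p/, giving /pɔn/.
The consonants /n/ cannot be parsed into a legal (C)(C)V syllable (no codas are permitted; onsets may contain at most 2 consonants).
Each unlicensed consonant becomes the onset of a new syllable: /n/ → /ne/.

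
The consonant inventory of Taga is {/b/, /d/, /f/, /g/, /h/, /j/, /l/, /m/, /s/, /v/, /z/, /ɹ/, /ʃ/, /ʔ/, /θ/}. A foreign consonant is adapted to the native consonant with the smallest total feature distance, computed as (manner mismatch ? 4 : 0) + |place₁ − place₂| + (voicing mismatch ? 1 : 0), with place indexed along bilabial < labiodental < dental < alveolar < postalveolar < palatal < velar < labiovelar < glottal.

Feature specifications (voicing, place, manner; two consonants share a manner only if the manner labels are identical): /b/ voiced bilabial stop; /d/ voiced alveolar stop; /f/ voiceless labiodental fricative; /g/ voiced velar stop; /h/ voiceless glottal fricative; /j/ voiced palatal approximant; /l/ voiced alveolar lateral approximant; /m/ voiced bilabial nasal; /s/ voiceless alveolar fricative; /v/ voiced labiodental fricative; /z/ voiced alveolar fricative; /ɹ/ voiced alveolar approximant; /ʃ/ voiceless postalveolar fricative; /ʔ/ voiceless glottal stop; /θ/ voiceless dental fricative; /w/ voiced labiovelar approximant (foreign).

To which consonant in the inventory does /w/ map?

j

/j/ is closest: same manner (approximant), place distance 2 (labiovelar→palatal), same voicing; total 2. Next closest is /ɹ/ at distance 4.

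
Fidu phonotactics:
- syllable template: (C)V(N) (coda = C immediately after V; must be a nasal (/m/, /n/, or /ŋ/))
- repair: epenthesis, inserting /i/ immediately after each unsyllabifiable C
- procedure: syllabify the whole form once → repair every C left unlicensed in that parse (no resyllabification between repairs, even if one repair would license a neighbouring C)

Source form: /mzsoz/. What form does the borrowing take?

mizisozi

Syllabifying with onset maximization leaves /m/, /z/, /z/ stranded (only a nasal (/m/, /n/, or /ŋ/) is licensed in coda position; onsets are limited to one consonant).
Inserting the epenthetic vowel yields /m/ → /mi/, /z/ → /zi/, /z/ → /zi/.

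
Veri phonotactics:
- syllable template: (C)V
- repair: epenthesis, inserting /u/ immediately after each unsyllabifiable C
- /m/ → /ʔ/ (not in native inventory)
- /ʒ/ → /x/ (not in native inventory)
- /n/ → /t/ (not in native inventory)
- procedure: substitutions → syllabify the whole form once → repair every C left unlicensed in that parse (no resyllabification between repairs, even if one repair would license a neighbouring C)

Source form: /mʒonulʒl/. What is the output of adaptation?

Substitution: /m/ → /ʔ/, /ʒ/ → /x/, /n/ → /t/, giving /ʔxotulxl/.
Syllabifying with onset maximization leaves /ʔ/, /l/, /x/, /l/ stranded (no codas are permitted; onsets are limited to one consonant).
Epenthesis after each stranded consonant: /ʔ/ → /ʔu/, /l/ → /lu/, /x/ → /xu/, /l/ → /lu/.

ʔuxotuluxulu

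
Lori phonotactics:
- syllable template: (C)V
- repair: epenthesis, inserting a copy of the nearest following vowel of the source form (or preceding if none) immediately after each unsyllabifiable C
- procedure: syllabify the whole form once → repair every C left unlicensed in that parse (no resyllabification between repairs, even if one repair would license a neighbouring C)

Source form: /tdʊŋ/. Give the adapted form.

tʊdʊŋʊ

Under (C)V, the unsyllabifiable consonants are /t/, /ŋ/ (no codas are permitted; onsets are limited to one consonant).
Each unlicensed consonant becomes the onset of a new syllable: /t/ → /tʊ/, /ŋ/ → /ŋʊ/.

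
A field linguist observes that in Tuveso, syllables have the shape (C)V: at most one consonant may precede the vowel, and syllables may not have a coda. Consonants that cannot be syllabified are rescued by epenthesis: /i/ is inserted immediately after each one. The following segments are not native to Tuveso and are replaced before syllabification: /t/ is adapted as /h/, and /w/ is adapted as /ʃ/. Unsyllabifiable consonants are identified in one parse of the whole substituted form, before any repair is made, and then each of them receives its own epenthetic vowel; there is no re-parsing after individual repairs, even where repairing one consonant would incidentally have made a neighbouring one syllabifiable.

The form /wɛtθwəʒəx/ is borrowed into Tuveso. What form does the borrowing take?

Substitution: /w/ → /ʃ/, /t/ → /h/, giving /ʃɛhθʃəʒəx/.
Syllabifying with onset maximization leaves /h/, /θ/, /x/ stranded (no codas are permitted; onsets are limited to one consonant).
Each unlicensed consonant becomes the onset of a new syllable: /h/ → /hi/, /θ/ → /θi/, /x/ → /xi/.

ʃɛhiθiʃəʒəxi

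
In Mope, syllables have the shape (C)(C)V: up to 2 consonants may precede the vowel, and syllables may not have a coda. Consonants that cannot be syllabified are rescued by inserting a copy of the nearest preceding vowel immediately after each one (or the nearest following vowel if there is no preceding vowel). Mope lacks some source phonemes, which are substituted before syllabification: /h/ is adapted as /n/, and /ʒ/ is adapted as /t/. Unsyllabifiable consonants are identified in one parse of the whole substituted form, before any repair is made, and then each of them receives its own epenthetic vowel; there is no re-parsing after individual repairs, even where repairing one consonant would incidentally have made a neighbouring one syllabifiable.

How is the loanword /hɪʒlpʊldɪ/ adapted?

Substitution: /h/ → /n/, /ʒ/ → /t/, giving /nɪtlpʊldɪ/.
Syllabifying with onset maximization leaves /t/ stranded (no codas are permitted; onsets may contain at most 2 consonants).
Each unlicensed consonant becomes the onset of a new syllable: /t/ → /tɪ/.

nɪtɪlpʊldɪ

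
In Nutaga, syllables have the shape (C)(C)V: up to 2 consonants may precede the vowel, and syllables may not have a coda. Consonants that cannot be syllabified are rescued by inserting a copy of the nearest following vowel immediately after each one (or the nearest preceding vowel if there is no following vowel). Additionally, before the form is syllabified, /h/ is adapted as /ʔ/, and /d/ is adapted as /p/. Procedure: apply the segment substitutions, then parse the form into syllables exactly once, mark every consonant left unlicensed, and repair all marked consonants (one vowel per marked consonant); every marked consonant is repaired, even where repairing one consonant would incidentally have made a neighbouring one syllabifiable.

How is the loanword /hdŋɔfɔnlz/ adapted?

ʔɔpŋɔfɔnɔlɔzɔ

Substitution: /h/ → /ʔ/, /d/ → /p/, giving /ʔpŋɔfɔnlz/.
The consonants /ʔ/, /n/, /l/, /z/ cannot be parsed into a legal (C)(C)V syllable (no codas are permitted; onsets may contain at most 2 consonants).
Each unlicensed consonant becomes the onset of a new syllable: /ʔ/ → /ʔɔ/, /n/ → /nɔ/, /l/ → /lɔ/, /z/ → /zɔ/.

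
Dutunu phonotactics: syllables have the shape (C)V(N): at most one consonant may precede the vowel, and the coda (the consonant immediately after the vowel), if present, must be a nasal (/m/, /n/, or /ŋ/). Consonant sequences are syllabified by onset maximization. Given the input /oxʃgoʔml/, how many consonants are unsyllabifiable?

The consonants /x/, /ʃ/, /ʔ/, /m/, /l/ cannot be parsed into a legal (C)V(N) syllable (only a nasal (/m/, /n/, or /ŋ/) is licensed in coda position; onsets are limited to one consonant).

5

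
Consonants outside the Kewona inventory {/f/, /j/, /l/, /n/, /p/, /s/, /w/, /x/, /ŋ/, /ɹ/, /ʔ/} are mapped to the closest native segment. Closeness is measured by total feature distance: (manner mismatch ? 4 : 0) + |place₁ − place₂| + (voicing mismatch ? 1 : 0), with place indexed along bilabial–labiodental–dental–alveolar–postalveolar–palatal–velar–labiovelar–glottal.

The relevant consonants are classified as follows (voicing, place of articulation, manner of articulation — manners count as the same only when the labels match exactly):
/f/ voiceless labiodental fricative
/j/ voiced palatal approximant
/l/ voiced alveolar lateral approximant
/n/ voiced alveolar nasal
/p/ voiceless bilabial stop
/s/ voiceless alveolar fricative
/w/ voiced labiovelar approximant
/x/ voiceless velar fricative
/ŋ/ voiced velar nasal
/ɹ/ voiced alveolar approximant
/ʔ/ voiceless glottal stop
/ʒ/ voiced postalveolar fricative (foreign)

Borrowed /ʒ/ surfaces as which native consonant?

s

/s/ is closest: same manner (fricative), place distance 1 (postalveolar→alveolar), voicing differs (+1); total 2. Next closest is /x/ at distance 3.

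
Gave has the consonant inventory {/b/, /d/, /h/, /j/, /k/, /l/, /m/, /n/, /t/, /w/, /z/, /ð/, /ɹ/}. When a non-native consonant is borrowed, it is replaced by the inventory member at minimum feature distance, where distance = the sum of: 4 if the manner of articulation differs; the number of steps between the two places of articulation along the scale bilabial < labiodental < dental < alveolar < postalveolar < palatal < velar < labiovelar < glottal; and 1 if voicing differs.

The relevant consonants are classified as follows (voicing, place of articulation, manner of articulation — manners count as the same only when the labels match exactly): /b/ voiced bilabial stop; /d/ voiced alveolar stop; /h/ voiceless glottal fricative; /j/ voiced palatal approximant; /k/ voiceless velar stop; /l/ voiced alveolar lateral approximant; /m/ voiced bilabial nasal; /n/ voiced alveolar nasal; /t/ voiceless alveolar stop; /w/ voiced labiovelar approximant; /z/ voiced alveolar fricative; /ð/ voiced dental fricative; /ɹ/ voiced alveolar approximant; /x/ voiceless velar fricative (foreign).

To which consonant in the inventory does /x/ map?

/h/ is closest: same manner (fricative), place distance 2 (velar→glottal), same voicing; total 2. Next closest is /k/ at distance 4.

h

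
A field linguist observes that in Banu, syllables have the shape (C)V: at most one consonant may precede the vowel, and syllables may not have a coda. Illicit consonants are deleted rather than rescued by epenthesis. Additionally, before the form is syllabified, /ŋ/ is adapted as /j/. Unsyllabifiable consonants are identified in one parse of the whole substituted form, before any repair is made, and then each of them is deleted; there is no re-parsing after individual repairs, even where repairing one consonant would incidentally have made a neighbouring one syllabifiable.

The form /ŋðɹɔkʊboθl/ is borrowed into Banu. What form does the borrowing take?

ɹɔkʊbo

Substitution: /ŋ/ → /j/, giving /jðɹɔkʊboθl/.
Syllabifying with onset maximization leaves /j/, /ð/, /θ/, /l/ stranded (no codas are permitted; onsets are limited to one consonant).
Each unlicensed consonant is deleted: /j/, /ð/, /θ/, /l/.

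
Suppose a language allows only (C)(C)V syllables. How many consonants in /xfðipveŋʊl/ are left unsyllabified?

Syllabifying with onset maximization leaves /x/, /l/ stranded (no codas are permitted; onsets may contain at most 2 consonants).

2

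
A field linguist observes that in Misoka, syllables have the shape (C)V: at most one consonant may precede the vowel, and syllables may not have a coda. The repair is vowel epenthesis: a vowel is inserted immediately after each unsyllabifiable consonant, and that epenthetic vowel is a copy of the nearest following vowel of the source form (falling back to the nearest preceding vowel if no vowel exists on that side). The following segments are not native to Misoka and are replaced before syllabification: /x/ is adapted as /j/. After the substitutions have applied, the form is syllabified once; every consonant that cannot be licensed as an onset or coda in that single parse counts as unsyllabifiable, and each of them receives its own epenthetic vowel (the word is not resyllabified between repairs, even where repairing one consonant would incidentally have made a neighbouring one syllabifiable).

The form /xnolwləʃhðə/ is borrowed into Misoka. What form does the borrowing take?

jonoləwələʃəhəðə

Substitution: /x/ → /j/, giving /jnolwləʃhðə/.
Under (C)V, the unsyllabifiable consonants are /j/, /l/, /w/, /ʃ/, /h/ (no codas are permitted; onsets are limited to one consonant).
Each unlicensed consonant becomes the onset of a new syllable: /j/ → /jo/, /l/ → /lə/, /w/ → /wə/, /ʃ/ → /ʃə/, /h/ → /hə/.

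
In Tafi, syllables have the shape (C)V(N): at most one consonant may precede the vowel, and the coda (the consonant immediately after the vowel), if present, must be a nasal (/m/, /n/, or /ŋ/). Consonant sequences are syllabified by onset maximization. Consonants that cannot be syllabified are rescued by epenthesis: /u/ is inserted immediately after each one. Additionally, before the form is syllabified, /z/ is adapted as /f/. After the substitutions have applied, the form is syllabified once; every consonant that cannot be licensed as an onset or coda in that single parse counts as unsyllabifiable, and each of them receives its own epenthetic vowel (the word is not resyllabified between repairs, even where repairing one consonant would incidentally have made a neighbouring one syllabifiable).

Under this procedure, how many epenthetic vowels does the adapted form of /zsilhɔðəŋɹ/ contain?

After substitution the input is /fsilhɔðəŋɹ/.
The unsyllabifiable consonants are /f/, /l/, /ɹ/; each receives one epenthetic vowel.

3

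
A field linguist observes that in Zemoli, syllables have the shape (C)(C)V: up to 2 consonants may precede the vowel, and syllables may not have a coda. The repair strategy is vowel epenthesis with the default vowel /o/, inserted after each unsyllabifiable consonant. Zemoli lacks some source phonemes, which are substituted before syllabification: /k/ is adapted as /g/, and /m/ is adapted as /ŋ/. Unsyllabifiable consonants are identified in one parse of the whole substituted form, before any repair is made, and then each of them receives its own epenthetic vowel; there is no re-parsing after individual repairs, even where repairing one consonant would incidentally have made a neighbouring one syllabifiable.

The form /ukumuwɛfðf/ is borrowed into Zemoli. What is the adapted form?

uguŋuwɛfoðofo

Substitution: /k/ → /g/, /m/ → /ŋ/, giving /uguŋuwɛfðf/.
Under (C)(C)V, the unsyllabifiable consonants are /f/, /ð/, /f/ (no codas are permitted; onsets may contain at most 2 consonants).
Epenthesis after each stranded consonant: /f/ → /fo/, /ð/ → /ðo/, /f/ → /fo/.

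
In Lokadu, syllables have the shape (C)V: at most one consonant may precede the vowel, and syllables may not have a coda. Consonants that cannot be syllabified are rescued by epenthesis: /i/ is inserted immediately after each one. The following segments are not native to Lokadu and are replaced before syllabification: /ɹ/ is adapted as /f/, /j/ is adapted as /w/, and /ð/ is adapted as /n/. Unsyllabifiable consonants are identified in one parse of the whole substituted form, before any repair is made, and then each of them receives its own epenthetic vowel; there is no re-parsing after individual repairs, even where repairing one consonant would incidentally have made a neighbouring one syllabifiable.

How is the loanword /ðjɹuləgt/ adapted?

Substitution: /ð/ → /n/, /j/ → /w/, /ɹ/ → /f/, giving /nwfuləgt/.
The consonants /n/, /w/, /g/, /t/ cannot be parsed into a legal (C)V syllable (no codas are permitted; onsets are limited to one consonant).
Each unlicensed consonant becomes the onset of a new syllable: /n/ → /ni/, /w/ → /wi/, /g/ → /gi/, /t/ → /ti/.

niwifuləgiti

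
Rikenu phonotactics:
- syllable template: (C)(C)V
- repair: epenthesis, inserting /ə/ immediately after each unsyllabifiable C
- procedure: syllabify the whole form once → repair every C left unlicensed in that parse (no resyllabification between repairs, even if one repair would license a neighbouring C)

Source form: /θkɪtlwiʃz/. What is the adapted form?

Syllabifying with onset maximization leaves /t/, /ʃ/, /z/ stranded (no codas are permitted; onsets may contain at most 2 consonants).
Epenthesis after each stranded consonant: /t/ → /tə/, /ʃ/ → /ʃə/, /z/ → /zə/.

θkɪtəlwiʃəzə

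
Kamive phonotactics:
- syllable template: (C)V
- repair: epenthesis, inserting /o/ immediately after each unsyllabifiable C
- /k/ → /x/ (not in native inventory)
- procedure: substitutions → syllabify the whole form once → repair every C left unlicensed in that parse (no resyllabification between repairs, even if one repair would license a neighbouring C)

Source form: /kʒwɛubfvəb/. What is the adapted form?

xoʒowɛubofovəbo

Substitution: /k/ → /x/, giving /xʒwɛubfvəb/.
Syllabifying with onset maximization leaves /x/, /ʒ/, /b/, /f/, /b/ stranded (no codas are permitted; onsets are limited to one consonant).
Epenthesis after each stranded consonant: /x/ → /xo/, /ʒ/ → /ʒo/, /b/ → /bo/, /f/ → /fo/, /b/ → /bo/.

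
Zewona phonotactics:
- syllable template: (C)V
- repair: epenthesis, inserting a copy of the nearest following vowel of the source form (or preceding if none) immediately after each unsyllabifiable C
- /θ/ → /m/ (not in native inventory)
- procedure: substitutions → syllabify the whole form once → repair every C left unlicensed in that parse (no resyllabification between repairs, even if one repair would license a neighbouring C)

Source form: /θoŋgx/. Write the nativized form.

moŋogoxo

Substitution: /θ/ → /m/, giving /moŋgx/.
Under (C)V, the unsyllabifiable consonants are /ŋ/, /g/, /x/ (no codas are permitted; onsets are limited to one consonant).
Inserting the epenthetic vowel yields /ŋ/ → /ŋo/, /g/ → /go/, /x/ → /xo/.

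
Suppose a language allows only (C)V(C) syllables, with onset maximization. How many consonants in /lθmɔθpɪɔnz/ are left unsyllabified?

3

Syllabifying with onset maximization leaves /l/, /θ/, /z/ stranded (at most one coda consonant is licensed; onsets are limited to one consonant).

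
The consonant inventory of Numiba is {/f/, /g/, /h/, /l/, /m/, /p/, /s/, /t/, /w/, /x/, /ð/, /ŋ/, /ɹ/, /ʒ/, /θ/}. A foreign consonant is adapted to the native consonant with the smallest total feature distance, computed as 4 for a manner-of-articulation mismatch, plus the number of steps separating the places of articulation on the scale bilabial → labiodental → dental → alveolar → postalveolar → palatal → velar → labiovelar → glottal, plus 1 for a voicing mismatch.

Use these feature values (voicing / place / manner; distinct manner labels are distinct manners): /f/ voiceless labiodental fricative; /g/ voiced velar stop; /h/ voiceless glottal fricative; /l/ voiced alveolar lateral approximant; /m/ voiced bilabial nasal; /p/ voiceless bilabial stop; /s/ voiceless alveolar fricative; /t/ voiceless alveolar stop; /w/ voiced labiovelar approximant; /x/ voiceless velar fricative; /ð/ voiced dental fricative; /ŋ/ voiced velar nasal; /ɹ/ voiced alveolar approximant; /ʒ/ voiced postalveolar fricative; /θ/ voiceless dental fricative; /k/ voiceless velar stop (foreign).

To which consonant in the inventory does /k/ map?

g

/g/ is closest: same manner (stop), place distance 0 (velar→velar), voicing differs (+1); total 1. Next closest is /t/ at distance 3.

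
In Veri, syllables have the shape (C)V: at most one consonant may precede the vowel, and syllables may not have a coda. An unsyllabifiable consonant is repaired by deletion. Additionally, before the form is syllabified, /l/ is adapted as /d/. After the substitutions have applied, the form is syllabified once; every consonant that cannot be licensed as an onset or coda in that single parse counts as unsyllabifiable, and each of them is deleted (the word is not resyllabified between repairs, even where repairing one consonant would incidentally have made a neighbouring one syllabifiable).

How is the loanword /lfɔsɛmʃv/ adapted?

fɔsɛ

Substitution: /l/ → /d/, giving /dfɔsɛmʃv/.
Syllabifying with onset maximization leaves /d/, /m/, /ʃ/, /v/ stranded (no codas are permitted; onsets are limited to one consonant).
Deleting the stranded consonants removes /d/, /m/, /ʃ/, /v/.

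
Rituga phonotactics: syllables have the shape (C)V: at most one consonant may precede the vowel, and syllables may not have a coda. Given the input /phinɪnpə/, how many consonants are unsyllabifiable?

Syllabifying with onset maximization leaves /p/, /n/ stranded (no codas are permitted; onsets are limited to one consonant).

2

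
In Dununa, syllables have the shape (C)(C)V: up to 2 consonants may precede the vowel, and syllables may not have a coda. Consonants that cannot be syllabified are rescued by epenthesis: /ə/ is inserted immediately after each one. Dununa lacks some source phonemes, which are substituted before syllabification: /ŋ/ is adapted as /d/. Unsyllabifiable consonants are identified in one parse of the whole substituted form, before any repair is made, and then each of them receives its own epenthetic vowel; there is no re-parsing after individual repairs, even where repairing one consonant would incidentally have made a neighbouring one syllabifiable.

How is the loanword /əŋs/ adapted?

ədəsə

Substitution: /ŋ/ → /d/, giving /əds/.
Under (C)(C)V, the unsyllabifiable consonants are /d/, /s/ (no codas are permitted; onsets may contain at most 2 consonants).
Each unlicensed consonant becomes the onset of a new syllable: /d/ → /də/, /s/ → /sə/.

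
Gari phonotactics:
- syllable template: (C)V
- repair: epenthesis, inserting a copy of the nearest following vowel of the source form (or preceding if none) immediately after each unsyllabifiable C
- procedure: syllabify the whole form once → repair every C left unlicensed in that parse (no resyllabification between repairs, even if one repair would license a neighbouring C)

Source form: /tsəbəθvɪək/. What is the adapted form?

təsəbəθɪvɪəkə

Under (C)V, the unsyllabifiable consonants are /t/, /θ/, /k/ (no codas are permitted; onsets are limited to one consonant).
Epenthesis after each stranded consonant: /t/ → /tə/, /θ/ → /θɪ/, /k/ → /kə/.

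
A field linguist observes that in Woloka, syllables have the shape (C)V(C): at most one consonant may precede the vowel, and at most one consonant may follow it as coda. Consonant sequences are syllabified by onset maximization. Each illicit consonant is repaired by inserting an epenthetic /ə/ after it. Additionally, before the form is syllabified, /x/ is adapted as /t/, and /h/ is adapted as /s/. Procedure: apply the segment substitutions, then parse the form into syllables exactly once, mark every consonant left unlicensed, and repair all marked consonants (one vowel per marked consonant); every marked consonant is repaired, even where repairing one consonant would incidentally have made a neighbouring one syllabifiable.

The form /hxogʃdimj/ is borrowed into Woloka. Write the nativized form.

Substitution: /h/ → /s/, /x/ → /t/, giving /stogʃdimj/.
Syllabifying with onset maximization leaves /s/, /ʃ/, /j/ stranded (at most one coda consonant is licensed; onsets are limited to one consonant).
Epenthesis after each stranded consonant: /s/ → /sə/, /ʃ/ → /ʃə/, /j/ → /jə/.

sətogʃədimjə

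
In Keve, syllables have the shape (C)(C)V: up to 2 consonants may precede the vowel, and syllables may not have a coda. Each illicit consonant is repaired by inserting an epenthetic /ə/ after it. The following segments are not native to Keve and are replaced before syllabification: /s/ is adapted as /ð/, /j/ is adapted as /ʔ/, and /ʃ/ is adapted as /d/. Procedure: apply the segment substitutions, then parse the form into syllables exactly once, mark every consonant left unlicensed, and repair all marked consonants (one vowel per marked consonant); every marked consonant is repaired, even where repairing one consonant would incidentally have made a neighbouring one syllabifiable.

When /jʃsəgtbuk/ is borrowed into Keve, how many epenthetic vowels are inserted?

3

After substitution the input is /ʔdðəgtbuk/.
The unsyllabifiable consonants are /ʔ/, /g/, /k/; each receives one epenthetic vowel.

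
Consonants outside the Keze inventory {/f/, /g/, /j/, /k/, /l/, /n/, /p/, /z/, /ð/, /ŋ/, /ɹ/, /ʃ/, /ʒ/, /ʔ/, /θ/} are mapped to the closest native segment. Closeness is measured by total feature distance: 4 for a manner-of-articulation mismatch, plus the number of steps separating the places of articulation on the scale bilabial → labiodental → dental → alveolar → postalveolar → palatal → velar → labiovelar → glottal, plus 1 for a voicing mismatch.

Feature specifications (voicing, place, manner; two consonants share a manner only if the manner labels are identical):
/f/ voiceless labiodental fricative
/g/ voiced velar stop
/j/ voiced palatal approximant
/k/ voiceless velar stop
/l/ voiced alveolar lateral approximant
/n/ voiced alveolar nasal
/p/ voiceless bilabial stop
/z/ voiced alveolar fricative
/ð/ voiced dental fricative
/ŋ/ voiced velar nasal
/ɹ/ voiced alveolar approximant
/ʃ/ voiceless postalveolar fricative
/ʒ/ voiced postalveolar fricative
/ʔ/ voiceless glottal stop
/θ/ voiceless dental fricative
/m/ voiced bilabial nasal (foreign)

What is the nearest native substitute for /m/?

n

/n/ is closest: same manner (nasal), place distance 3 (bilabial→alveolar), same voicing; total 3. Next closest is /p/ at distance 5.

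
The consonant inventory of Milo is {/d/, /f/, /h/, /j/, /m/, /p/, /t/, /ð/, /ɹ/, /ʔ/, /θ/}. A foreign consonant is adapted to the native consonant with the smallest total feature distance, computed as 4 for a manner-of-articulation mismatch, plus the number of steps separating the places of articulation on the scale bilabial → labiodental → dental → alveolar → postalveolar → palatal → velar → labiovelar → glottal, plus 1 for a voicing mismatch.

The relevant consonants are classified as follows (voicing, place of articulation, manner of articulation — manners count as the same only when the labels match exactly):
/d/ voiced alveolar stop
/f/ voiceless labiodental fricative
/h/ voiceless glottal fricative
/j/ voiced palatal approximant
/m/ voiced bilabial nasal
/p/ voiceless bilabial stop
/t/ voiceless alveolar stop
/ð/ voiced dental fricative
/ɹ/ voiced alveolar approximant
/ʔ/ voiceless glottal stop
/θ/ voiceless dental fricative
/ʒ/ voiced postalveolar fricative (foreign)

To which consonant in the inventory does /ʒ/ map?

/ð/ is closest: same manner (fricative), place distance 2 (postalveolar→dental), same voicing; total 2. Next closest is /θ/ at distance 3.

ð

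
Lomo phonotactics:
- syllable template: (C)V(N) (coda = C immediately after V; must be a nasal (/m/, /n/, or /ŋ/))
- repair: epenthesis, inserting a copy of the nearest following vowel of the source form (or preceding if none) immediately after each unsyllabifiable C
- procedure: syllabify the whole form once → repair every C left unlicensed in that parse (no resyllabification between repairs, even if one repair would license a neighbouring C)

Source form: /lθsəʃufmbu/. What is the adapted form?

Under (C)V(N), the unsyllabifiable consonants are /l/, /θ/, /f/, /m/ (only a nasal (/m/, /n/, or /ŋ/) is licensed in coda position; onsets are limited to one consonant).
Epenthesis after each stranded consonant: /l/ → /lə/, /θ/ → /θə/, /f/ → /fu/, /m/ → /mu/.

ləθəsəʃufumubu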